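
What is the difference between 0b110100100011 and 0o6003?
Convert 0b110100100011 (binary) → 2048 + 1024 + 256 + 32 + 2 + 1 = 3363 (decimal)
Convert 0o6003 (octal) → 6×512 + 3 = 3075 (decimal)
Difference: |3363 - 3075| = 288
288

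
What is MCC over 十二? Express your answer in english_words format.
Convert MCC (Roman numeral) → 1000 + 100 + 100 = 1200 (decimal)
Convert 十二 (Chinese numeral) → 1×10 + 2 = 12 (decimal)
Compute 1200 ÷ 12 = 100
Convert 100 (decimal) → 100 = 1×100 → one hundred (English words)
one hundred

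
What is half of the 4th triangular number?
The 4th triangular number = 4×5/2 = 10
Compute 10 ÷ 2 = 5
5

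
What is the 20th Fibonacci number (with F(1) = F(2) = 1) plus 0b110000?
The 20th Fibonacci number (with F(1) = F(2) = 1) = 6765
Convert 0b110000 (binary) → 32 + 16 = 48 (decimal)
Compute 6765 + 48 = 6813
6813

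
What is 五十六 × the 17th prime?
Convert 五十六 (Chinese numeral) → 5×10 + 6 = 56 (decimal)
Convert the 17th prime (prime index) → 59 (decimal)
Compute 56 × 59 = 3304
3304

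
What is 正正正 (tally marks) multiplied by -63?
Convert 正正正 (tally marks) → 5 + 5 + 5 = 15 (decimal)
Compute 15 × -63 = -945
-945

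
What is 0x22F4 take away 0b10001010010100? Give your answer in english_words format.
Convert 0x22F4 (hexadecimal) → 2×4096 + 2×256 + 15×16 + 4 = 8948 (decimal)
Convert 0b10001010010100 (binary) → 8192 + 512 + 128 + 16 + 4 = 8852 (decimal)
Compute 8948 - 8852 = 96
Convert 96 (decimal) → ninety-six (English words)
ninety-six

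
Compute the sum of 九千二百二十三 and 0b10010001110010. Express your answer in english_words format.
Convert 九千二百二十三 (Chinese numeral) → 9×1000 + 2×100 + 2×10 + 3 = 9223 (decimal)
Convert 0b10010001110010 (binary) → 8192 + 1024 + 64 + 32 + 16 + 2 = 9330 (decimal)
Compute 9223 + 9330 = 18553
Convert 18553 (decimal) → 18553 = 18×1000 + 5×100 + 53 → eighteen thousand five hundred fifty-three (English words)
eighteen thousand five hundred fifty-three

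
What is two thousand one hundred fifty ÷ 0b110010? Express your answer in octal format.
Convert two thousand one hundred fifty (English words) → 2×1000 + 1×100 + 50 = 2150 (decimal)
Convert 0b110010 (binary) → 32 + 16 + 2 = 50 (decimal)
Compute 2150 ÷ 50 = 43
Convert 43 (decimal) → 43 = 5×8 + 3 → 0o53 (octal)
0o53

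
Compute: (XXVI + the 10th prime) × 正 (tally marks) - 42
Convert XXVI (Roman numeral) → 10 + 10 + 5 + 1 = 26 (decimal)
Convert the 10th prime (prime index) → 29 (decimal)
Convert 正 (tally marks) → 5 (decimal)
Expression in decimal: (26 + 29) × 5 - 42
Parentheses first: 26 + 29 = 55
Multiply: 55 × 5 = 275
Subtract: 275 - 42 = 233
233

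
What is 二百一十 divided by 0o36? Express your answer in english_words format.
Convert 二百一十 (Chinese numeral) → 2×100 + 1×10 = 210 (decimal)
Convert 0o36 (octal) → 3×8 + 6 = 30 (decimal)
Compute 210 ÷ 30 = 7
Convert 7 (decimal) → seven (English words)
seven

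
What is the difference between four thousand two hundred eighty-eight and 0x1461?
Convert four thousand two hundred eighty-eight (English words) → 4×1000 + 2×100 + 88 = 4288 (decimal)
Convert 0x1461 (hexadecimal) → 1×4096 + 4×256 + 6×16 + 1 = 5217 (decimal)
Difference: |4288 - 5217| = 929
929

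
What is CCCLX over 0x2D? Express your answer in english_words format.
Convert CCCLX (Roman numeral) → 100 + 100 + 100 + 50 + 10 = 360 (decimal)
Convert 0x2D (hexadecimal) → 2×16 + 13 = 45 (decimal)
Compute 360 ÷ 45 = 8
Convert 8 (decimal) → eight (English words)
eight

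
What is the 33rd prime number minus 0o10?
The 33rd prime number = 137
Convert 0o10 (octal) → 1×8 = 8 (decimal)
Compute 137 - 8 = 129
129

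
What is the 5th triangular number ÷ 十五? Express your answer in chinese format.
Convert the 5th triangular number (triangular index) → 5×6/2 = 15 (decimal)
Convert 十五 (Chinese numeral) → 1×10 + 5 = 15 (decimal)
Compute 15 ÷ 15 = 1
Convert 1 (decimal) → 一 (Chinese numeral)
一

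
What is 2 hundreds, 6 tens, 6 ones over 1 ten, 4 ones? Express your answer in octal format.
Convert 2 hundreds, 6 tens, 6 ones (place-value notation) → 2×100 + 6×10 + 6 = 266 (decimal)
Convert 1 ten, 4 ones (place-value notation) → 1×10 + 4 = 14 (decimal)
Compute 266 ÷ 14 = 19
Convert 19 (decimal) → 19 = 2×8 + 3 → 0o23 (octal)
0o23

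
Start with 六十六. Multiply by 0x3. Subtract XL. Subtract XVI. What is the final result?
Convert 六十六 (Chinese numeral) → 6×10 + 6 = 66 (decimal)
Start: 66
Convert 0x3 (hexadecimal) → 3 (decimal)
66 × 3 = 198
Convert XL (Roman numeral) → 40 (decimal)
198 - 40 = 158
Convert XVI (Roman numeral) → 10 + 5 + 1 = 16 (decimal)
158 - 16 = 142
142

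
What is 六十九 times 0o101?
Convert 六十九 (Chinese numeral) → 6×10 + 9 = 69 (decimal)
Convert 0o101 (octal) → 1×64 + 1 = 65 (decimal)
Compute 69 × 65 = 4485
4485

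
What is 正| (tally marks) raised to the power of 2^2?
Convert 正| (tally marks) → 5 + 1 = 6 (decimal)
Convert 2^2 (power) → 4 (decimal)
Compute 6 ^ 4 = 1296
1296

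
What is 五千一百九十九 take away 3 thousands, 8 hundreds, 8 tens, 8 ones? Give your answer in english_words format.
Convert 五千一百九十九 (Chinese numeral) → 5×1000 + 1×100 + 9×10 + 9 = 5199 (decimal)
Convert 3 thousands, 8 hundreds, 8 tens, 8 ones (place-value notation) → 3×1000 + 8×100 + 8×10 + 8 = 3888 (decimal)
Compute 5199 - 3888 = 1311
Convert 1311 (decimal) → 1311 = 1×1000 + 3×100 + 11 → one thousand three hundred eleven (English words)
one thousand three hundred eleven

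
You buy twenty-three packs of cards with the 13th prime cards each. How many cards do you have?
Convert the 13th prime (prime index) → 41 (decimal)
Convert twenty-three (English words) → 23 (decimal)
Compute 41 × 23 = 943
943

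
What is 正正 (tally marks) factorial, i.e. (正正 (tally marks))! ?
Convert 正正 (tally marks) → 5 + 5 = 10 (decimal)
Compute 10! = 3628800
3628800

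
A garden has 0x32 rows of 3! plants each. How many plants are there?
Convert 3! (factorial) → 6 (decimal)
Convert 0x32 (hexadecimal) → 3×16 + 2 = 50 (decimal)
Compute 6 × 50 = 300
300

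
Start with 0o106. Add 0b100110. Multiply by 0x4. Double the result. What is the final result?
Convert 0o106 (octal) → 1×64 + 6 = 70 (decimal)
Start: 70
Convert 0b100110 (binary) → 32 + 4 + 2 = 38 (decimal)
70 + 38 = 108
Convert 0x4 (hexadecimal) → 4 (decimal)
108 × 4 = 432
432 × 2 = 864
864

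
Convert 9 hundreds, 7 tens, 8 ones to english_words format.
Convert 9 hundreds, 7 tens, 8 ones (place-value notation) → 9×100 + 7×10 + 8 = 978 (decimal)
Convert 978 (decimal) → 978 = 9×100 + 78 → nine hundred seventy-eight (English words)
nine hundred seventy-eight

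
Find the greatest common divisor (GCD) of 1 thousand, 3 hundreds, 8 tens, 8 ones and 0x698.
Convert 1 thousand, 3 hundreds, 8 tens, 8 ones (place-value notation) → 1×1000 + 3×100 + 8×10 + 8 = 1388 (decimal)
Convert 0x698 (hexadecimal) → 6×256 + 9×16 + 8 = 1688 (decimal)
Compute gcd(1388, 1688) = 4
4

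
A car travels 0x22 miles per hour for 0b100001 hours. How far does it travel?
Convert 0x22 (hexadecimal) → 2×16 + 2 = 34 (decimal)
Convert 0b100001 (binary) → 32 + 1 = 33 (decimal)
Compute 34 × 33 = 1122
1122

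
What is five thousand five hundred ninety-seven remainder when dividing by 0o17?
Convert five thousand five hundred ninety-seven (English words) → 5×1000 + 5×100 + 97 = 5597 (decimal)
Convert 0o17 (octal) → 1×8 + 7 = 15 (decimal)
Compute 5597 mod 15 = 2
2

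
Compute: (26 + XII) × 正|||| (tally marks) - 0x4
Convert XII (Roman numeral) → 10 + 1 + 1 = 12 (decimal)
Convert 正|||| (tally marks) → 5 + 4 = 9 (decimal)
Convert 0x4 (hexadecimal) → 4 (decimal)
Expression in decimal: (26 + 12) × 9 - 4
Parentheses first: 26 + 12 = 38
Multiply: 38 × 9 = 342
Subtract: 342 - 4 = 338
338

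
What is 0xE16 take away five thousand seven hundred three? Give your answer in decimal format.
Convert 0xE16 (hexadecimal) → 14×256 + 1×16 + 6 = 3606 (decimal)
Convert five thousand seven hundred three (English words) → 5×1000 + 7×100 + 3 = 5703 (decimal)
Compute 3606 - 5703 = -2097
-2097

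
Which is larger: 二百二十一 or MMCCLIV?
Convert 二百二十一 (Chinese numeral) → 2×100 + 2×10 + 1 = 221 (decimal)
Convert MMCCLIV (Roman numeral) → 1000 + 1000 + 100 + 100 + 50 + 4 = 2254 (decimal)
Compare 221 vs 2254: larger = 2254
2254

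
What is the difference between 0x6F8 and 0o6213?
Convert 0x6F8 (hexadecimal) → 6×256 + 15×16 + 8 = 1784 (decimal)
Convert 0o6213 (octal) → 6×512 + 2×64 + 1×8 + 3 = 3211 (decimal)
Difference: |1784 - 3211| = 1427
1427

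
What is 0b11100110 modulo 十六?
Convert 0b11100110 (binary) → 128 + 64 + 32 + 4 + 2 = 230 (decimal)
Convert 十六 (Chinese numeral) → 1×10 + 6 = 16 (decimal)
Compute 230 mod 16 = 6
6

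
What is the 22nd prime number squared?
The 22nd prime number = 79
Compute 79² = 79 × 79 = 6241
6241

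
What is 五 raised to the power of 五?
Convert 五 (Chinese numeral) → 5 (decimal)
Convert 五 (Chinese numeral) → 5 (decimal)
Compute 5 ^ 5 = 3125
3125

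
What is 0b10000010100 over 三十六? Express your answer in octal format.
Convert 0b10000010100 (binary) → 1024 + 16 + 4 = 1044 (decimal)
Convert 三十六 (Chinese numeral) → 3×10 + 6 = 36 (decimal)
Compute 1044 ÷ 36 = 29
Convert 29 (decimal) → 29 = 3×8 + 5 → 0o35 (octal)
0o35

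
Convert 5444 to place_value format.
Convert 5444 (decimal) → 5444 = 5×1000 + 4×100 + 4×10 + 4 → 5 thousands, 4 hundreds, 4 tens, 4 ones (place-value notation)
5 thousands, 4 hundreds, 4 tens, 4 ones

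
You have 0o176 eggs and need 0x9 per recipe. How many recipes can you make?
Convert 0o176 (octal) → 1×64 + 7×8 + 6 = 126 (decimal)
Convert 0x9 (hexadecimal) → 9 (decimal)
Compute 126 ÷ 9 = 14
14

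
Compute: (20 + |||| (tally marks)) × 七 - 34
Convert |||| (tally marks) → 4 (decimal)
Convert 七 (Chinese numeral) → 7 (decimal)
Expression in decimal: (20 + 4) × 7 - 34
Parentheses first: 20 + 4 = 24
Multiply: 24 × 7 = 168
Subtract: 168 - 34 = 134
134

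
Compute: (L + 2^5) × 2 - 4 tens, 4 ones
Convert L (Roman numeral) → 50 (decimal)
Convert 2^5 (power) → 32 (decimal)
Convert 4 tens, 4 ones (place-value notation) → 4×10 + 4 = 44 (decimal)
Expression in decimal: (50 + 32) × 2 - 44
Parentheses first: 50 + 32 = 82
Multiply: 82 × 2 = 164
Subtract: 164 - 44 = 120
120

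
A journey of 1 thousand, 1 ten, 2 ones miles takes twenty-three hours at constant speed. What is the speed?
Convert 1 thousand, 1 ten, 2 ones (place-value notation) → 1×1000 + 1×10 + 2 = 1012 (decimal)
Convert twenty-three (English words) → 23 (decimal)
Compute 1012 ÷ 23 = 44
44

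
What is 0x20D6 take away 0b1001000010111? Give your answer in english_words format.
Convert 0x20D6 (hexadecimal) → 2×4096 + 13×16 + 6 = 8406 (decimal)
Convert 0b1001000010111 (binary) → 4096 + 512 + 16 + 4 + 2 + 1 = 4631 (decimal)
Compute 8406 - 4631 = 3775
Convert 3775 (decimal) → 3775 = 3×1000 + 7×100 + 75 → three thousand seven hundred seventy-five (English words)
three thousand seven hundred seventy-five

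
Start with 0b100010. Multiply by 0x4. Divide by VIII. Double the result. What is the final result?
Convert 0b100010 (binary) → 32 + 2 = 34 (decimal)
Start: 34
Convert 0x4 (hexadecimal) → 4 (decimal)
34 × 4 = 136
Convert VIII (Roman numeral) → 5 + 1 + 1 + 1 = 8 (decimal)
136 ÷ 8 = 17
17 × 2 = 34
34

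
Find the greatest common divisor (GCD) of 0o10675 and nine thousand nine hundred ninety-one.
Convert 0o10675 (octal) → 1×4096 + 6×64 + 7×8 + 5 = 4541 (decimal)
Convert nine thousand nine hundred ninety-one (English words) → 9×1000 + 9×100 + 91 = 9991 (decimal)
Compute gcd(4541, 9991) = 1
1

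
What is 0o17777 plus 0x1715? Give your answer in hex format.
Convert 0o17777 (octal) → 1×4096 + 7×512 + 7×64 + 7×8 + 7 = 8191 (decimal)
Convert 0x1715 (hexadecimal) → 1×4096 + 7×256 + 1×16 + 5 = 5909 (decimal)
Compute 8191 + 5909 = 14100
Convert 14100 (decimal) → 14100 = 3×4096 + 7×256 + 1×16 + 4 → 0x3714 (hexadecimal)
0x3714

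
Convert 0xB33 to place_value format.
Convert 0xB33 (hexadecimal) → 11×256 + 3×16 + 3 = 2867 (decimal)
Convert 2867 (decimal) → 2867 = 2×1000 + 8×100 + 6×10 + 7 → 2 thousands, 8 hundreds, 6 tens, 7 ones (place-value notation)
2 thousands, 8 hundreds, 6 tens, 7 ones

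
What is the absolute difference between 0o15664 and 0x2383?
Convert 0o15664 (octal) → 1×4096 + 5×512 + 6×64 + 6×8 + 4 = 7092 (decimal)
Convert 0x2383 (hexadecimal) → 2×4096 + 3×256 + 8×16 + 3 = 9091 (decimal)
Compute |7092 - 9091| = 1999
1999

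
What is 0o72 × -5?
Convert 0o72 (octal) → 7×8 + 2 = 58 (decimal)
Compute 58 × -5 = -290
-290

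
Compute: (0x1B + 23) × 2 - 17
Convert 0x1B (hexadecimal) → 1×16 + 11 = 27 (decimal)
Expression in decimal: (27 + 23) × 2 - 17
Parentheses first: 27 + 23 = 50
Multiply: 50 × 2 = 100
Subtract: 100 - 17 = 83
83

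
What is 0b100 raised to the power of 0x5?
Convert 0b100 (binary) → 4 (decimal)
Convert 0x5 (hexadecimal) → 5 (decimal)
Compute 4 ^ 5 = 1024
1024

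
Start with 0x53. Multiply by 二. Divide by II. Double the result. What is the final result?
Convert 0x53 (hexadecimal) → 5×16 + 3 = 83 (decimal)
Start: 83
Convert 二 (Chinese numeral) → 2 (decimal)
83 × 2 = 166
Convert II (Roman numeral) → 1 + 1 = 2 (decimal)
166 ÷ 2 = 83
83 × 2 = 166
166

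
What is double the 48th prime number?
The 48th prime number = 223
Compute 223 × 2 = 446
446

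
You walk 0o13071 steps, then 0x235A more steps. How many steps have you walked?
Convert 0o13071 (octal) → 1×4096 + 3×512 + 7×8 + 1 = 5689 (decimal)
Convert 0x235A (hexadecimal) → 2×4096 + 3×256 + 5×16 + 10 = 9050 (decimal)
Compute 5689 + 9050 = 14739
14739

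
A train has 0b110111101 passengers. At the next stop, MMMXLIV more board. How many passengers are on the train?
Convert 0b110111101 (binary) → 256 + 128 + 32 + 16 + 8 + 4 + 1 = 445 (decimal)
Convert MMMXLIV (Roman numeral) → 1000 + 1000 + 1000 + 40 + 4 = 3044 (decimal)
Compute 445 + 3044 = 3489
3489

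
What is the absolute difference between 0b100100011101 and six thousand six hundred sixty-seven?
Convert 0b100100011101 (binary) → 2048 + 256 + 16 + 8 + 4 + 1 = 2333 (decimal)
Convert six thousand six hundred sixty-seven (English words) → 6×1000 + 6×100 + 67 = 6667 (decimal)
Compute |2333 - 6667| = 4334
4334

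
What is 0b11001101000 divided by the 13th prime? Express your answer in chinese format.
Convert 0b11001101000 (binary) → 1024 + 512 + 64 + 32 + 8 = 1640 (decimal)
Convert the 13th prime (prime index) → 41 (decimal)
Compute 1640 ÷ 41 = 40
Convert 40 (decimal) → 40 = 4×10 → 四十 (Chinese numeral)
四十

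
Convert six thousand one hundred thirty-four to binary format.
Convert six thousand one hundred thirty-four (English words) → 6×1000 + 1×100 + 34 = 6134 (decimal)
Convert 6134 (decimal) → 6134 = 4096 + 1024 + 512 + 256 + 128 + 64 + 32 + 16 + 4 + 2 → 0b1011111110110 (binary)
0b1011111110110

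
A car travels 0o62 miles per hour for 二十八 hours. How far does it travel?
Convert 0o62 (octal) → 6×8 + 2 = 50 (decimal)
Convert 二十八 (Chinese numeral) → 2×10 + 8 = 28 (decimal)
Compute 50 × 28 = 1400
1400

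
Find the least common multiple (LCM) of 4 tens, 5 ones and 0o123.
Convert 4 tens, 5 ones (place-value notation) → 4×10 + 5 = 45 (decimal)
Convert 0o123 (octal) → 1×64 + 2×8 + 3 = 83 (decimal)
Compute lcm(45, 83) = 3735
3735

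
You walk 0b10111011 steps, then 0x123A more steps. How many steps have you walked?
Convert 0b10111011 (binary) → 128 + 32 + 16 + 8 + 2 + 1 = 187 (decimal)
Convert 0x123A (hexadecimal) → 1×4096 + 2×256 + 3×16 + 10 = 4666 (decimal)
Compute 187 + 4666 = 4853
4853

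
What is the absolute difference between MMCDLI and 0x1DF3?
Convert MMCDLI (Roman numeral) → 1000 + 1000 + 400 + 50 + 1 = 2451 (decimal)
Convert 0x1DF3 (hexadecimal) → 1×4096 + 13×256 + 15×16 + 3 = 7667 (decimal)
Compute |2451 - 7667| = 5216
5216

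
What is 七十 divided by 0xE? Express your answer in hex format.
Convert 七十 (Chinese numeral) → 7×10 = 70 (decimal)
Convert 0xE (hexadecimal) → 14 (decimal)
Compute 70 ÷ 14 = 5
Convert 5 (decimal) → 0x5 (hexadecimal)
0x5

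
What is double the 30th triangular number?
The 30th triangular number = 30×31/2 = 465
Compute 465 × 2 = 930
930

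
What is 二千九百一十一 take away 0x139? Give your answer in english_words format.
Convert 二千九百一十一 (Chinese numeral) → 2×1000 + 9×100 + 1×10 + 1 = 2911 (decimal)
Convert 0x139 (hexadecimal) → 1×256 + 3×16 + 9 = 313 (decimal)
Compute 2911 - 313 = 2598
Convert 2598 (decimal) → 2598 = 2×1000 + 5×100 + 98 → two thousand five hundred ninety-eight (English words)
two thousand five hundred ninety-eight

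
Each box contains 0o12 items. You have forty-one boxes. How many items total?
Convert 0o12 (octal) → 1×8 + 2 = 10 (decimal)
Convert forty-one (English words) → 41 (decimal)
Compute 10 × 41 = 410
410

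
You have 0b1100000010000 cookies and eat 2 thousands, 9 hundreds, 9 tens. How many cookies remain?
Convert 0b1100000010000 (binary) → 4096 + 2048 + 16 = 6160 (decimal)
Convert 2 thousands, 9 hundreds, 9 tens (place-value notation) → 2×1000 + 9×100 + 9×10 = 2990 (decimal)
Compute 6160 - 2990 = 3170
3170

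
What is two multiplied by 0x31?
Convert two (English words) → 2 (decimal)
Convert 0x31 (hexadecimal) → 3×16 + 1 = 49 (decimal)
Compute 2 × 49 = 98
98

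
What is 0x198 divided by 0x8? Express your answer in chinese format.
Convert 0x198 (hexadecimal) → 1×256 + 9×16 + 8 = 408 (decimal)
Convert 0x8 (hexadecimal) → 8 (decimal)
Compute 408 ÷ 8 = 51
Convert 51 (decimal) → 51 = 5×10 + 1 → 五十一 (Chinese numeral)
五十一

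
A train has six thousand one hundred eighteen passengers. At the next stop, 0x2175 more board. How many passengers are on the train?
Convert six thousand one hundred eighteen (English words) → 6×1000 + 1×100 + 18 = 6118 (decimal)
Convert 0x2175 (hexadecimal) → 2×4096 + 1×256 + 7×16 + 5 = 8565 (decimal)
Compute 6118 + 8565 = 14683
14683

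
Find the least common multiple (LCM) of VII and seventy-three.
Convert VII (Roman numeral) → 5 + 1 + 1 = 7 (decimal)
Convert seventy-three (English words) → 73 (decimal)
Compute lcm(7, 73) = 511
511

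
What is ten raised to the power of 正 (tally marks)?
Convert ten (English words) → 10 (decimal)
Convert 正 (tally marks) → 5 (decimal)
Compute 10 ^ 5 = 100000
100000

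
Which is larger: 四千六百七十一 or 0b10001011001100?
Convert 四千六百七十一 (Chinese numeral) → 4×1000 + 6×100 + 7×10 + 1 = 4671 (decimal)
Convert 0b10001011001100 (binary) → 8192 + 512 + 128 + 64 + 8 + 4 = 8908 (decimal)
Compare 4671 vs 8908: larger = 8908
8908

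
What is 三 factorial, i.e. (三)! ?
Convert 三 (Chinese numeral) → 3 (decimal)
Compute 3! = 6
6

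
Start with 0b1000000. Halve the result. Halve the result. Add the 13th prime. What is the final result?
Convert 0b1000000 (binary) → 64 (decimal)
Start: 64
64 ÷ 2 = 32
32 ÷ 2 = 16
Convert the 13th prime (prime index) → 41 (decimal)
16 + 41 = 57
57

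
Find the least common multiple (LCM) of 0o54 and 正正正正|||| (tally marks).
Convert 0o54 (octal) → 5×8 + 4 = 44 (decimal)
Convert 正正正正|||| (tally marks) → 5 + 5 + 5 + 5 + 4 = 24 (decimal)
Compute lcm(44, 24) = 264
264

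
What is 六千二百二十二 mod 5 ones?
Convert 六千二百二十二 (Chinese numeral) → 6×1000 + 2×100 + 2×10 + 2 = 6222 (decimal)
Convert 5 ones (place-value notation) → 5 (decimal)
Compute 6222 mod 5 = 2
2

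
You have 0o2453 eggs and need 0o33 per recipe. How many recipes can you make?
Convert 0o2453 (octal) → 2×512 + 4×64 + 5×8 + 3 = 1323 (decimal)
Convert 0o33 (octal) → 3×8 + 3 = 27 (decimal)
Compute 1323 ÷ 27 = 49
49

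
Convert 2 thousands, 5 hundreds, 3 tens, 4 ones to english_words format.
Convert 2 thousands, 5 hundreds, 3 tens, 4 ones (place-value notation) → 2×1000 + 5×100 + 3×10 + 4 = 2534 (decimal)
Convert 2534 (decimal) → 2534 = 2×1000 + 5×100 + 34 → two thousand five hundred thirty-four (English words)
two thousand five hundred thirty-four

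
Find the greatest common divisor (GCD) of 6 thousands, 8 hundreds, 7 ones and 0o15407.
Convert 6 thousands, 8 hundreds, 7 ones (place-value notation) → 6×1000 + 8×100 + 7 = 6807 (decimal)
Convert 0o15407 (octal) → 1×4096 + 5×512 + 4×64 + 7 = 6919 (decimal)
Compute gcd(6807, 6919) = 1
1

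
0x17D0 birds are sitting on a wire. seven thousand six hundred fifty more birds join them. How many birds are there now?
Convert 0x17D0 (hexadecimal) → 1×4096 + 7×256 + 13×16 = 6096 (decimal)
Convert seven thousand six hundred fifty (English words) → 7×1000 + 6×100 + 50 = 7650 (decimal)
Compute 6096 + 7650 = 13746
13746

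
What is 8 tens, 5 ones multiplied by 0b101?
Convert 8 tens, 5 ones (place-value notation) → 8×10 + 5 = 85 (decimal)
Convert 0b101 (binary) → 4 + 1 = 5 (decimal)
Compute 85 × 5 = 425
425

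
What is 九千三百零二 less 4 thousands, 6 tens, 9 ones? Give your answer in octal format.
Convert 九千三百零二 (Chinese numeral) → 9×1000 + 3×100 + 2 = 9302 (decimal)
Convert 4 thousands, 6 tens, 9 ones (place-value notation) → 4×1000 + 6×10 + 9 = 4069 (decimal)
Compute 9302 - 4069 = 5233
Convert 5233 (decimal) → 5233 = 1×4096 + 2×512 + 1×64 + 6×8 + 1 → 0o12161 (octal)
0o12161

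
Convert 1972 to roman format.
Convert 1972 (decimal) → 1972 = 1000 + 900 + 50 + 10 + 10 + 1 + 1 → MCMLXXII (Roman numeral)
MCMLXXII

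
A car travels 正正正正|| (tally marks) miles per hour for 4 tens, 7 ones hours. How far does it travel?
Convert 正正正正|| (tally marks) → 5 + 5 + 5 + 5 + 2 = 22 (decimal)
Convert 4 tens, 7 ones (place-value notation) → 4×10 + 7 = 47 (decimal)
Compute 22 × 47 = 1034
1034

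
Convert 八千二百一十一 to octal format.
Convert 八千二百一十一 (Chinese numeral) → 8×1000 + 2×100 + 1×10 + 1 = 8211 (decimal)
Convert 8211 (decimal) → 8211 = 2×4096 + 2×8 + 3 → 0o20023 (octal)
0o20023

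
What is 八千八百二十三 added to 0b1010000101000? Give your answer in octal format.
Convert 八千八百二十三 (Chinese numeral) → 8×1000 + 8×100 + 2×10 + 3 = 8823 (decimal)
Convert 0b1010000101000 (binary) → 4096 + 1024 + 32 + 8 = 5160 (decimal)
Compute 8823 + 5160 = 13983
Convert 13983 (decimal) → 13983 = 3×4096 + 3×512 + 2×64 + 3×8 + 7 → 0o33237 (octal)
0o33237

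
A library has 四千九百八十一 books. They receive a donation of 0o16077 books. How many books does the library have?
Convert 四千九百八十一 (Chinese numeral) → 4×1000 + 9×100 + 8×10 + 1 = 4981 (decimal)
Convert 0o16077 (octal) → 1×4096 + 6×512 + 7×8 + 7 = 7231 (decimal)
Compute 4981 + 7231 = 12212
12212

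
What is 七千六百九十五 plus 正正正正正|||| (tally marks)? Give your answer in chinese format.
Convert 七千六百九十五 (Chinese numeral) → 7×1000 + 6×100 + 9×10 + 5 = 7695 (decimal)
Convert 正正正正正|||| (tally marks) → 5 + 5 + 5 + 5 + 5 + 4 = 29 (decimal)
Compute 7695 + 29 = 7724
Convert 7724 (decimal) → 7724 = 7×1000 + 7×100 + 2×10 + 4 → 七千七百二十四 (Chinese numeral)
七千七百二十四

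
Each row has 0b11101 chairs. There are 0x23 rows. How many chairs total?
Convert 0b11101 (binary) → 16 + 8 + 4 + 1 = 29 (decimal)
Convert 0x23 (hexadecimal) → 2×16 + 3 = 35 (decimal)
Compute 29 × 35 = 1015
1015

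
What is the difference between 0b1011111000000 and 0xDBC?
Convert 0b1011111000000 (binary) → 4096 + 1024 + 512 + 256 + 128 + 64 = 6080 (decimal)
Convert 0xDBC (hexadecimal) → 13×256 + 11×16 + 12 = 3516 (decimal)
Difference: |6080 - 3516| = 2564
2564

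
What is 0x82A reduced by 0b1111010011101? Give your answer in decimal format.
Convert 0x82A (hexadecimal) → 8×256 + 2×16 + 10 = 2090 (decimal)
Convert 0b1111010011101 (binary) → 4096 + 2048 + 1024 + 512 + 128 + 16 + 8 + 4 + 1 = 7837 (decimal)
Compute 2090 - 7837 = -5747
-5747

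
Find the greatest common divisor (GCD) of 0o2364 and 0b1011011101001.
Convert 0o2364 (octal) → 2×512 + 3×64 + 6×8 + 4 = 1268 (decimal)
Convert 0b1011011101001 (binary) → 4096 + 1024 + 512 + 128 + 64 + 32 + 8 + 1 = 5865 (decimal)
Compute gcd(1268, 5865) = 1
1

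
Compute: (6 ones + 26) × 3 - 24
Convert 6 ones (place-value notation) → 6 (decimal)
Expression in decimal: (6 + 26) × 3 - 24
Parentheses first: 6 + 26 = 32
Multiply: 32 × 3 = 96
Subtract: 96 - 24 = 72
72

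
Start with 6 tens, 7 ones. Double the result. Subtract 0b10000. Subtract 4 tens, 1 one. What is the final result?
Convert 6 tens, 7 ones (place-value notation) → 6×10 + 7 = 67 (decimal)
Start: 67
67 × 2 = 134
Convert 0b10000 (binary) → 16 (decimal)
134 - 16 = 118
Convert 4 tens, 1 one (place-value notation) → 4×10 + 1 = 41 (decimal)
118 - 41 = 77
77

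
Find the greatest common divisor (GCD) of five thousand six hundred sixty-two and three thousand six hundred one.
Convert five thousand six hundred sixty-two (English words) → 5×1000 + 6×100 + 62 = 5662 (decimal)
Convert three thousand six hundred one (English words) → 3×1000 + 6×100 + 1 = 3601 (decimal)
Compute gcd(5662, 3601) = 1
1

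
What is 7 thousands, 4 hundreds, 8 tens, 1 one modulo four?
Convert 7 thousands, 4 hundreds, 8 tens, 1 one (place-value notation) → 7×1000 + 4×100 + 8×10 + 1 = 7481 (decimal)
Convert four (English words) → 4 (decimal)
Compute 7481 mod 4 = 1
1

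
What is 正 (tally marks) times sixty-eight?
Convert 正 (tally marks) → 5 (decimal)
Convert sixty-eight (English words) → 68 (decimal)
Compute 5 × 68 = 340
340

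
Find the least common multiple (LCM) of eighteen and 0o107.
Convert eighteen (English words) → 18 (decimal)
Convert 0o107 (octal) → 1×64 + 7 = 71 (decimal)
Compute lcm(18, 71) = 1278
1278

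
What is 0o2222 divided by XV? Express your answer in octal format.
Convert 0o2222 (octal) → 2×512 + 2×64 + 2×8 + 2 = 1170 (decimal)
Convert XV (Roman numeral) → 10 + 5 = 15 (decimal)
Compute 1170 ÷ 15 = 78
Convert 78 (decimal) → 78 = 1×64 + 1×8 + 6 → 0o116 (octal)
0o116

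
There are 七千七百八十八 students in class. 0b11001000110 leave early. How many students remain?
Convert 七千七百八十八 (Chinese numeral) → 7×1000 + 7×100 + 8×10 + 8 = 7788 (decimal)
Convert 0b11001000110 (binary) → 1024 + 512 + 64 + 4 + 2 = 1606 (decimal)
Compute 7788 - 1606 = 6182
6182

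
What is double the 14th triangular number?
The 14th triangular number = 14×15/2 = 105
Compute 105 × 2 = 210
210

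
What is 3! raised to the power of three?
Convert 3! (factorial) → 6 (decimal)
Convert three (English words) → 3 (decimal)
Compute 6 ^ 3 = 216
216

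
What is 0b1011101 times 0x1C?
Convert 0b1011101 (binary) → 64 + 16 + 8 + 4 + 1 = 93 (decimal)
Convert 0x1C (hexadecimal) → 1×16 + 12 = 28 (decimal)
Compute 93 × 28 = 2604
2604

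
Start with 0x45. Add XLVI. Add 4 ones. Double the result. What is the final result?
Convert 0x45 (hexadecimal) → 4×16 + 5 = 69 (decimal)
Start: 69
Convert XLVI (Roman numeral) → 40 + 5 + 1 = 46 (decimal)
69 + 46 = 115
Convert 4 ones (place-value notation) → 4 (decimal)
115 + 4 = 119
119 × 2 = 238
238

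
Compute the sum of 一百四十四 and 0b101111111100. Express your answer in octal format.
Convert 一百四十四 (Chinese numeral) → 1×100 + 4×10 + 4 = 144 (decimal)
Convert 0b101111111100 (binary) → 2048 + 512 + 256 + 128 + 64 + 32 + 16 + 8 + 4 = 3068 (decimal)
Compute 144 + 3068 = 3212
Convert 3212 (decimal) → 3212 = 6×512 + 2×64 + 1×8 + 4 → 0o6214 (octal)
0o6214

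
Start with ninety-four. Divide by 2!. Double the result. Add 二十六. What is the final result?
Convert ninety-four (English words) → 94 (decimal)
Start: 94
Convert 2! (factorial) → 2 (decimal)
94 ÷ 2 = 47
47 × 2 = 94
Convert 二十六 (Chinese numeral) → 2×10 + 6 = 26 (decimal)
94 + 26 = 120
120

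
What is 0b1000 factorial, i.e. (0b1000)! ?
Convert 0b1000 (binary) → 8 (decimal)
Compute 8! = 40320
40320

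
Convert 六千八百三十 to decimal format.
Convert 六千八百三十 (Chinese numeral) → 6×1000 + 8×100 + 3×10 = 6830 (decimal)
6830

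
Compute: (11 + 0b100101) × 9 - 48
Convert 0b100101 (binary) → 32 + 4 + 1 = 37 (decimal)
Expression in decimal: (11 + 37) × 9 - 48
Parentheses first: 11 + 37 = 48
Multiply: 48 × 9 = 432
Subtract: 432 - 48 = 384
384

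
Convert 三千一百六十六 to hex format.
Convert 三千一百六十六 (Chinese numeral) → 3×1000 + 1×100 + 6×10 + 6 = 3166 (decimal)
Convert 3166 (decimal) → 3166 = 12×256 + 5×16 + 14 → 0xC5E (hexadecimal)
0xC5E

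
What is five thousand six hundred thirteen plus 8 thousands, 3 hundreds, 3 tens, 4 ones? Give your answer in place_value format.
Convert five thousand six hundred thirteen (English words) → 5×1000 + 6×100 + 13 = 5613 (decimal)
Convert 8 thousands, 3 hundreds, 3 tens, 4 ones (place-value notation) → 8×1000 + 3×100 + 3×10 + 4 = 8334 (decimal)
Compute 5613 + 8334 = 13947
Convert 13947 (decimal) → 13947 = 13×1000 + 9×100 + 4×10 + 7 → 13 thousands, 9 hundreds, 4 tens, 7 ones (place-value notation)
13 thousands, 9 hundreds, 4 tens, 7 ones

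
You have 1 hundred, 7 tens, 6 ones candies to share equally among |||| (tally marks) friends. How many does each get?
Convert 1 hundred, 7 tens, 6 ones (place-value notation) → 1×100 + 7×10 + 6 = 176 (decimal)
Convert |||| (tally marks) → 4 (decimal)
Compute 176 ÷ 4 = 44
44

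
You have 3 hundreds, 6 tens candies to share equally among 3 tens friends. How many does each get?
Convert 3 hundreds, 6 tens (place-value notation) → 3×100 + 6×10 = 360 (decimal)
Convert 3 tens (place-value notation) → 3×10 = 30 (decimal)
Compute 360 ÷ 30 = 12
12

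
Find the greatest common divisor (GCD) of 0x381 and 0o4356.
Convert 0x381 (hexadecimal) → 3×256 + 8×16 + 1 = 897 (decimal)
Convert 0o4356 (octal) → 4×512 + 3×64 + 5×8 + 6 = 2286 (decimal)
Compute gcd(897, 2286) = 3
3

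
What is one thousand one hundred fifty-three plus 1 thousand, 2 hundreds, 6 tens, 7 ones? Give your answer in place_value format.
Convert one thousand one hundred fifty-three (English words) → 1×1000 + 1×100 + 53 = 1153 (decimal)
Convert 1 thousand, 2 hundreds, 6 tens, 7 ones (place-value notation) → 1×1000 + 2×100 + 6×10 + 7 = 1267 (decimal)
Compute 1153 + 1267 = 2420
Convert 2420 (decimal) → 2420 = 2×1000 + 4×100 + 2×10 → 2 thousands, 4 hundreds, 2 tens (place-value notation)
2 thousands, 4 hundreds, 2 tens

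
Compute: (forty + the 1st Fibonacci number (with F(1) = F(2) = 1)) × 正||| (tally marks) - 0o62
Convert forty (English words) → 40 (decimal)
Convert the 1st Fibonacci number (with F(1) = F(2) = 1) (Fibonacci index) → 1 (decimal)
Convert 正||| (tally marks) → 5 + 3 = 8 (decimal)
Convert 0o62 (octal) → 6×8 + 2 = 50 (decimal)
Expression in decimal: (40 + 1) × 8 - 50
Parentheses first: 40 + 1 = 41
Multiply: 41 × 8 = 328
Subtract: 328 - 50 = 278
278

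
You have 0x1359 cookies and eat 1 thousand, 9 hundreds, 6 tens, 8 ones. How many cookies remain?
Convert 0x1359 (hexadecimal) → 1×4096 + 3×256 + 5×16 + 9 = 4953 (decimal)
Convert 1 thousand, 9 hundreds, 6 tens, 8 ones (place-value notation) → 1×1000 + 9×100 + 6×10 + 8 = 1968 (decimal)
Compute 4953 - 1968 = 2985
2985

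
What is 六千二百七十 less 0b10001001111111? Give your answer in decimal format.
Convert 六千二百七十 (Chinese numeral) → 6×1000 + 2×100 + 7×10 = 6270 (decimal)
Convert 0b10001001111111 (binary) → 8192 + 512 + 64 + 32 + 16 + 8 + 4 + 2 + 1 = 8831 (decimal)
Compute 6270 - 8831 = -2561
-2561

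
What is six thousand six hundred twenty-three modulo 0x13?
Convert six thousand six hundred twenty-three (English words) → 6×1000 + 6×100 + 23 = 6623 (decimal)
Convert 0x13 (hexadecimal) → 1×16 + 3 = 19 (decimal)
Compute 6623 mod 19 = 11
11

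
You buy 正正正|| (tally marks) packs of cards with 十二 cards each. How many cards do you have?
Convert 十二 (Chinese numeral) → 1×10 + 2 = 12 (decimal)
Convert 正正正|| (tally marks) → 5 + 5 + 5 + 2 = 17 (decimal)
Compute 12 × 17 = 204
204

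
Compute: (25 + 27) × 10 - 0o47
Convert 0o47 (octal) → 4×8 + 7 = 39 (decimal)
Expression in decimal: (25 + 27) × 10 - 39
Parentheses first: 25 + 27 = 52
Multiply: 52 × 10 = 520
Subtract: 520 - 39 = 481
481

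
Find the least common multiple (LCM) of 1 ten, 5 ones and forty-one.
Convert 1 ten, 5 ones (place-value notation) → 1×10 + 5 = 15 (decimal)
Convert forty-one (English words) → 41 (decimal)
Compute lcm(15, 41) = 615
615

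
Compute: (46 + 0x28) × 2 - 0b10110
Convert 0x28 (hexadecimal) → 2×16 + 8 = 40 (decimal)
Convert 0b10110 (binary) → 16 + 4 + 2 = 22 (decimal)
Expression in decimal: (46 + 40) × 2 - 22
Parentheses first: 46 + 40 = 86
Multiply: 86 × 2 = 172
Subtract: 172 - 22 = 150
150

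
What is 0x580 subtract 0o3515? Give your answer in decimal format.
Convert 0x580 (hexadecimal) → 5×256 + 8×16 = 1408 (decimal)
Convert 0o3515 (octal) → 3×512 + 5×64 + 1×8 + 5 = 1869 (decimal)
Compute 1408 - 1869 = -461
-461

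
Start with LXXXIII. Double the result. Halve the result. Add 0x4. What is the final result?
Convert LXXXIII (Roman numeral) → 50 + 10 + 10 + 10 + 1 + 1 + 1 = 83 (decimal)
Start: 83
83 × 2 = 166
166 ÷ 2 = 83
Convert 0x4 (hexadecimal) → 4 (decimal)
83 + 4 = 87
87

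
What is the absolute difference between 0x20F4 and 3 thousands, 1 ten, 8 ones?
Convert 0x20F4 (hexadecimal) → 2×4096 + 15×16 + 4 = 8436 (decimal)
Convert 3 thousands, 1 ten, 8 ones (place-value notation) → 3×1000 + 1×10 + 8 = 3018 (decimal)
Compute |8436 - 3018| = 5418
5418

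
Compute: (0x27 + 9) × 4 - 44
Convert 0x27 (hexadecimal) → 2×16 + 7 = 39 (decimal)
Expression in decimal: (39 + 9) × 4 - 44
Parentheses first: 39 + 9 = 48
Multiply: 48 × 4 = 192
Subtract: 192 - 44 = 148
148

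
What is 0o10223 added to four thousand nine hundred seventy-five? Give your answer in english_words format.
Convert 0o10223 (octal) → 1×4096 + 2×64 + 2×8 + 3 = 4243 (decimal)
Convert four thousand nine hundred seventy-five (English words) → 4×1000 + 9×100 + 75 = 4975 (decimal)
Compute 4243 + 4975 = 9218
Convert 9218 (decimal) → 9218 = 9×1000 + 2×100 + 18 → nine thousand two hundred eighteen (English words)
nine thousand two hundred eighteen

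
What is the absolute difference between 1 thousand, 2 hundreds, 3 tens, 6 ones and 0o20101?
Convert 1 thousand, 2 hundreds, 3 tens, 6 ones (place-value notation) → 1×1000 + 2×100 + 3×10 + 6 = 1236 (decimal)
Convert 0o20101 (octal) → 2×4096 + 1×64 + 1 = 8257 (decimal)
Compute |1236 - 8257| = 7021
7021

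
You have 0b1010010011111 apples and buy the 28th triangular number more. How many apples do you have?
Convert 0b1010010011111 (binary) → 4096 + 1024 + 128 + 16 + 8 + 4 + 2 + 1 = 5279 (decimal)
Convert the 28th triangular number (triangular index) → 28×29/2 = 406 (decimal)
Compute 5279 + 406 = 5685
5685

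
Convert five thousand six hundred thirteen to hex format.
Convert five thousand six hundred thirteen (English words) → 5×1000 + 6×100 + 13 = 5613 (decimal)
Convert 5613 (decimal) → 5613 = 1×4096 + 5×256 + 14×16 + 13 → 0x15ED (hexadecimal)
0x15ED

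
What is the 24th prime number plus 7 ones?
The 24th prime number = 89
Convert 7 ones (place-value notation) → 7 (decimal)
Compute 89 + 7 = 96
96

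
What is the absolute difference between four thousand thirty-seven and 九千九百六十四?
Convert four thousand thirty-seven (English words) → 4×1000 + 37 = 4037 (decimal)
Convert 九千九百六十四 (Chinese numeral) → 9×1000 + 9×100 + 6×10 + 4 = 9964 (decimal)
Compute |4037 - 9964| = 5927
5927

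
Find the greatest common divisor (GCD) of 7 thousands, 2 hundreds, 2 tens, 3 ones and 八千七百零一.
Convert 7 thousands, 2 hundreds, 2 tens, 3 ones (place-value notation) → 7×1000 + 2×100 + 2×10 + 3 = 7223 (decimal)
Convert 八千七百零一 (Chinese numeral) → 8×1000 + 7×100 + 1 = 8701 (decimal)
Compute gcd(7223, 8701) = 1
1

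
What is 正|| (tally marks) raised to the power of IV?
Convert 正|| (tally marks) → 5 + 2 = 7 (decimal)
Convert IV (Roman numeral) → 4 (decimal)
Compute 7 ^ 4 = 2401
2401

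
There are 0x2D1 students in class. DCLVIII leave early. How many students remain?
Convert 0x2D1 (hexadecimal) → 2×256 + 13×16 + 1 = 721 (decimal)
Convert DCLVIII (Roman numeral) → 500 + 100 + 50 + 5 + 1 + 1 + 1 = 658 (decimal)
Compute 721 - 658 = 63
63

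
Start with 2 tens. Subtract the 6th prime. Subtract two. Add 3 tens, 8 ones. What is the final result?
Convert 2 tens (place-value notation) → 2×10 = 20 (decimal)
Start: 20
Convert the 6th prime (prime index) → 13 (decimal)
20 - 13 = 7
Convert two (English words) → 2 (decimal)
7 - 2 = 5
Convert 3 tens, 8 ones (place-value notation) → 3×10 + 8 = 38 (decimal)
5 + 38 = 43
43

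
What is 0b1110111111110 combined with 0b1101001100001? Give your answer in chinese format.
Convert 0b1110111111110 (binary) → 4096 + 2048 + 1024 + 256 + 128 + 64 + 32 + 16 + 8 + 4 + 2 = 7678 (decimal)
Convert 0b1101001100001 (binary) → 4096 + 2048 + 512 + 64 + 32 + 1 = 6753 (decimal)
Compute 7678 + 6753 = 14431
Convert 14431 (decimal) → 14431 = 1×10000 + 4×1000 + 4×100 + 3×10 + 1 → 一万四千四百三十一 (Chinese numeral)
一万四千四百三十一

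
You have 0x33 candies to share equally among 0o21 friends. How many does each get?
Convert 0x33 (hexadecimal) → 3×16 + 3 = 51 (decimal)
Convert 0o21 (octal) → 2×8 + 1 = 17 (decimal)
Compute 51 ÷ 17 = 3
3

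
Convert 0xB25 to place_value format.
Convert 0xB25 (hexadecimal) → 11×256 + 2×16 + 5 = 2853 (decimal)
Convert 2853 (decimal) → 2853 = 2×1000 + 8×100 + 5×10 + 3 → 2 thousands, 8 hundreds, 5 tens, 3 ones (place-value notation)
2 thousands, 8 hundreds, 5 tens, 3 ones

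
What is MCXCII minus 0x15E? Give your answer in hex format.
Convert MCXCII (Roman numeral) → 1000 + 100 + 90 + 1 + 1 = 1192 (decimal)
Convert 0x15E (hexadecimal) → 1×256 + 5×16 + 14 = 350 (decimal)
Compute 1192 - 350 = 842
Convert 842 (decimal) → 842 = 3×256 + 4×16 + 10 → 0x34A (hexadecimal)
0x34A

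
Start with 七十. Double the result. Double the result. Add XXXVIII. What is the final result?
Convert 七十 (Chinese numeral) → 7×10 = 70 (decimal)
Start: 70
70 × 2 = 140
140 × 2 = 280
Convert XXXVIII (Roman numeral) → 10 + 10 + 10 + 5 + 1 + 1 + 1 = 38 (decimal)
280 + 38 = 318
318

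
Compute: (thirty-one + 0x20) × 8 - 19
Convert thirty-one (English words) → 31 (decimal)
Convert 0x20 (hexadecimal) → 2×16 = 32 (decimal)
Expression in decimal: (31 + 32) × 8 - 19
Parentheses first: 31 + 32 = 63
Multiply: 63 × 8 = 504
Subtract: 504 - 19 = 485
485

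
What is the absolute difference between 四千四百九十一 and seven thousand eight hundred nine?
Convert 四千四百九十一 (Chinese numeral) → 4×1000 + 4×100 + 9×10 + 1 = 4491 (decimal)
Convert seven thousand eight hundred nine (English words) → 7×1000 + 8×100 + 9 = 7809 (decimal)
Compute |4491 - 7809| = 3318
3318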